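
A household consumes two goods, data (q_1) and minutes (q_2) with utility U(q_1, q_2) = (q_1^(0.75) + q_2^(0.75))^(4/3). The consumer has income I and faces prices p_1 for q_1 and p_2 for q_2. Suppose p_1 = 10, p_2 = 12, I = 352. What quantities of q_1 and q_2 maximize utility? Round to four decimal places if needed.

q_1* = 22.2968, q_2* = 10.7527

MU_q_1 ∝ q_1^(-0.25), MU_q_2 ∝ q_2^(-0.25), so MRS = (q_2/q_1)^(0.25) = p_1/p_2.
Solve for the ratio: q_2/q_1 = [p_1/p_2]^(4).
With the ratio pinned down, the budget gives q_1* = I/(p_1 + p_2·(q_2/q_1)) and q_2* = (q_2/q_1)·q_1*.
Numerically q_2/q_1 = 0.482253, so q_1* = 352/(10 + 12·0.482253) = 22.2968 and q_2* = 0.482253·22.2968 = 10.7527.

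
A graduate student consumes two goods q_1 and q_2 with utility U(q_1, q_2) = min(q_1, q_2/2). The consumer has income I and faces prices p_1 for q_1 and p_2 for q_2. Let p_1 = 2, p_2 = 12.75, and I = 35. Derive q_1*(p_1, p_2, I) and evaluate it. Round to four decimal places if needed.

Here 2 + 2·12.75 = 27.5, giving q_1* = 1.2727.

q_1* = 1.2727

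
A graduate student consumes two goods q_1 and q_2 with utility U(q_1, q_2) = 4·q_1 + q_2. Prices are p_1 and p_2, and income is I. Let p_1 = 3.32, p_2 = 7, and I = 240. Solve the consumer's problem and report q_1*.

q_1 gives more utility per dollar, so spend all income on q_1: q_1* = I/p_1, q_2* = 0.
Numerically: q_1* = 72.2892, q_2* = 0.

q_1* = 72.2892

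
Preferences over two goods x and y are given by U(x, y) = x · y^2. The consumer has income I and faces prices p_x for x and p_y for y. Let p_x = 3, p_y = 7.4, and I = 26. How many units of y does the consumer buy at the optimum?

The MRS is (1/2)·y/x. Set MRS = p_x/p_y.
So p_y·y = 2·p_x·x; combined with the budget, a share 1/3 of income goes to x.
Demand: x*(p_x,p_y,I) = 1/3·I/p_x and y* = 2/3·I/p_y.
At p_x=3, p_y=7.4, I=26: y* = 2/3·26/7.4 = 2.3423.

y* = 2.3423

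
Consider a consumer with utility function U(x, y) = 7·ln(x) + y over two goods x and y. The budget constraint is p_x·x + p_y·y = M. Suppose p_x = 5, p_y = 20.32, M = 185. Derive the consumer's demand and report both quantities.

x* = 28.448, y* = 2.1043

At the given prices: x* = 7·20.32/5 = 28.448, and y* = 2.1043.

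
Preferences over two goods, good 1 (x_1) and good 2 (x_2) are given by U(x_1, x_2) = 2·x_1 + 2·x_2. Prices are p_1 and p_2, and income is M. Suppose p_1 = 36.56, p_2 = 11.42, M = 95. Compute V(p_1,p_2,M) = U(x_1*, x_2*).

Perfect substitutes: compare marginal utility per dollar. 2/p_1 vs 2/p_2 → 0.0547 vs 0.1751.
x_2 gives more utility per dollar, so spend all income on x_2: x_2* = M/p_2, x_1* = 0.
Numerically: x_1* = 0, x_2* = 8.3187.
Utility at the optimum: U(0, 8.3187) = 16.6375.

V = 16.6375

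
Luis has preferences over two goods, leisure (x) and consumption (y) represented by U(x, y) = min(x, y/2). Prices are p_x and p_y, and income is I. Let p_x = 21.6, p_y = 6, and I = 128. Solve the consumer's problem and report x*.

Leontief preferences: the optimum is at the kink where x/1 = y/2, i.e. y = 2·x.
Budget: p_x·x + p_y·2·x = I, so (p_x + 2·p_y)·x = I.
Demand: x*(p_x,p_y,I) = I/(p_x + 2·p_y), y* = 2·I/(p_x + 2·p_y).
Here 21.6 + 2·6 = 33.6, giving x* = 3.8095.

x* = 3.8095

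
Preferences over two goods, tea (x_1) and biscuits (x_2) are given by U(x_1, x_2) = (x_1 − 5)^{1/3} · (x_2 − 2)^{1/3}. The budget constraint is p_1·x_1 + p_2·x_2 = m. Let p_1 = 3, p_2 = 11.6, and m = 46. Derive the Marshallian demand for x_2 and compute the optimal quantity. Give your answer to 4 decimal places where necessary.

This is Cobb-Douglas in (x_1−5, x_2−2): tangency gives 1/3·p_2·(x_2−2) = 1/3·p_1·(x_1−5).
After buying the subsistence bundle (5, 2), a share 0.5 of the remaining income goes to x_1: x_1* = 5 + 0.5·(m − 5p_1 − 2p_2)/p_1.
Discretionary income = 46 − 5·3 − 2·11.6 = 7.8; x_2* = 2 + 0.5·7.8/11.6 = 2.3362.

x_2* = 2.3362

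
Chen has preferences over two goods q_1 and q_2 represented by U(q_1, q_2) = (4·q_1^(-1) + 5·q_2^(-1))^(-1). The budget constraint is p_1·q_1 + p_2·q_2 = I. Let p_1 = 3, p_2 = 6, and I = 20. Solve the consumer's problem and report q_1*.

From the CES first-order condition, (4/5)·(q_2/q_1)^(2) = p_1/p_2.
Solve for the ratio: q_2/q_1 = [(5/4)·p_1/p_2]^(0.5).
With the ratio pinned down, the budget gives q_1* = I/(p_1 + p_2·(q_2/q_1)) and q_2* = (q_2/q_1)·q_1*.
Numerically q_2/q_1 = 0.790569, so q_1* = 20/(3 + 6·0.790569) = 2.5828.

q_1* = 2.5828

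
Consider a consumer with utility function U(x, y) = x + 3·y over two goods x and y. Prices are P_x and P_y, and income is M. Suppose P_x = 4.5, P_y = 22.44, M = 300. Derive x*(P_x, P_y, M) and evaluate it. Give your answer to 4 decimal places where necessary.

Linear utility — the consumer picks whichever good has higher MU/price: 1/4.5 = 0.2222 vs 3/22.44 = 0.1337.
x gives more utility per dollar, so spend all income on x: x* = M/P_x, y* = 0.
Numerically: x* = 66.6667, y* = 0.

x* = 66.6667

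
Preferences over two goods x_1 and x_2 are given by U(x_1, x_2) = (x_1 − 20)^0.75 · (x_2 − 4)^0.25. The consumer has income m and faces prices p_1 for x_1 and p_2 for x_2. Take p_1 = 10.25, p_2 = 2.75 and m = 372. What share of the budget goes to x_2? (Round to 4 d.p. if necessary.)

share on x_2 = 0.1344

Let x_1' = x_1−20, x_2' = x_2−4. MRS = 3·x_2'/x_1' = p_1/p_2.
Substituting into the budget: x_1* = 20 + 0.75·(m − 20·p_1 − 4·p_2)/p_1, and x_2* = 4 + 0.25·(…)/p_2.
Discretionary income = 372 − 20·10.25 − 4·2.75 = 156; x_1* = 20 + 0.75·156/10.25 = 31.4146; x_2* = 4 + 0.25·156/2.75 = 18.1818.
Expenditure on x_2: 2.75·18.1818 = 50; share = 0.1344.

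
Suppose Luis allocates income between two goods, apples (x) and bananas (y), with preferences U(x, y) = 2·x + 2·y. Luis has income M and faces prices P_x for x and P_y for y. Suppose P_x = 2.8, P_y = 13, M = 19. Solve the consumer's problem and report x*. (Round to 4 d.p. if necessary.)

x* = 6.7857

Linear utility — the consumer picks whichever good has higher MU/price: 2/2.8 = 0.7143 vs 2/13 = 0.1538.
x gives more utility per dollar, so spend all income on x: x* = M/P_x, y* = 0.
Numerically: x* = 6.7857, y* = 0.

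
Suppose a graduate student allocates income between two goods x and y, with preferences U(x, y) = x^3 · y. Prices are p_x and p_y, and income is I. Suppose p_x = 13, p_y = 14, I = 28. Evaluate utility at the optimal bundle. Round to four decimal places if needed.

Tangency: MRS = 3·y/x = p_x/p_y.
So 3·p_y·y = p_x·x; combined with the budget, a share 0.75 of income goes to x.
Demand: x*(p_x,p_y,I) = 0.75·I/p_x and y* = 0.25·I/p_y.
At p_x=13, p_y=14, I=28: x* = 0.75·28/13 = 1.6154, y* = 0.5.
Utility at the optimum: U(1.6154, 0.5) = 2.1076.

V = 2.1076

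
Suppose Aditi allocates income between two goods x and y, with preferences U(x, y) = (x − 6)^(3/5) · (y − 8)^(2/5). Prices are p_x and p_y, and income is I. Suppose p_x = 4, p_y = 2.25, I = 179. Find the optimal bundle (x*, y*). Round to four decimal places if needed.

This is Cobb-Douglas in (x−6, y−8): tangency gives 0.6·p_y·(y−8) = 0.4·p_x·(x−6).
After buying the subsistence bundle (6, 8), a share 0.6 of the remaining income goes to x: x* = 6 + 0.6·(I − 6p_x − 8p_y)/p_x.
Discretionary income = 179 − 6·4 − 8·2.25 = 137; x* = 6 + 0.6·137/4 = 26.55; y* = 8 + 0.4·137/2.25 = 32.3556.

x* = 26.55, y* = 32.3556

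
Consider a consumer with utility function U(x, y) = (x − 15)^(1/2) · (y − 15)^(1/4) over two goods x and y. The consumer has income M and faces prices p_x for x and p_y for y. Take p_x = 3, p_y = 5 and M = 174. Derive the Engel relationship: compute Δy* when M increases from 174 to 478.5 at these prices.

Δy* = 20.3

MRS = 2·(y−15)/(x−15). Tangency with p_x/p_y gives y−15 = (1/2)·(p_x/p_y)·(x−15).
After buying the subsistence bundle (15, 15), a share 2/3 of the remaining income goes to x: x* = 15 + 2/3·(M − 15p_x − 15p_y)/p_x.
Discretionary income = 174 − 15·3 − 15·5 = 54; y* = 15 + 1/3·54/5 = 18.6.
At M' = 478.5: y* = 38.9. Change: 38.9 − 18.6 = 20.3.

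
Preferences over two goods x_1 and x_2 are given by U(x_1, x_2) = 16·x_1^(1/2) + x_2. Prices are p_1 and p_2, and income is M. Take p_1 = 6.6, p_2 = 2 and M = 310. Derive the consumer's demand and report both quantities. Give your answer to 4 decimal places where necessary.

x_1* = 5.877, x_2* = 135.6061

Set MRS = p_1/p_2: 8·x_1^(−1/2) = p_1/p_2.
Solve: √x_1 = 8·p_2/p_1, so x_1*(p_1,p_2) = (8·p_2/p_1)², and x_2* = (M − p_1·x_1*)/p_2.
Plugging in: x_1* = (8·2/6.6)² = 5.877, x_2* = 135.6061.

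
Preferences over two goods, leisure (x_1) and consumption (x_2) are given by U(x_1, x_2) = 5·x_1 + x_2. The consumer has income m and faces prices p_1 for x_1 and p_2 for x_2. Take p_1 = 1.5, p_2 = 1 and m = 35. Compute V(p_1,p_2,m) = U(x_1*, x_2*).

Perfect substitutes: compare marginal utility per dollar. 5/p_1 vs 1/p_2 → 3.3333 vs 1.
x_1 gives more utility per dollar, so spend all income on x_1: x_1* = m/p_1, x_2* = 0.
Numerically: x_1* = 23.3333, x_2* = 0.
Utility at the optimum: U(23.3333, 0) = 116.6667.

V = 116.6667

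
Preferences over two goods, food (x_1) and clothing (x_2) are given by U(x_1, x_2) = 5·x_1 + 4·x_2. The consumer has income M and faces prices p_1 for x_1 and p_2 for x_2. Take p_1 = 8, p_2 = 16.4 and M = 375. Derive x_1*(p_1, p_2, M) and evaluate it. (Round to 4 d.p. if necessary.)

x_1* = 46.875

Perfect substitutes: compare marginal utility per dollar. 5/p_1 vs 4/p_2 → 0.625 vs 0.2439.
x_1 gives more utility per dollar, so spend all income on x_1: x_1* = M/p_1, x_2* = 0.
Numerically: x_1* = 46.875, x_2* = 0.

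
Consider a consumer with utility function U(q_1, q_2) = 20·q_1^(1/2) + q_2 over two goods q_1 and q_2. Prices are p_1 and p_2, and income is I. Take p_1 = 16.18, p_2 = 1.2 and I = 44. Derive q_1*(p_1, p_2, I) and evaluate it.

q_1* = 0.5501

Set MRS = p_1/p_2: 10·q_1^(−1/2) = p_1/p_2.
Solve: √q_1 = 10·p_2/p_1, so q_1*(p_1,p_2) = (10·p_2/p_1)², and q_2* = (I − p_1·q_1*)/p_2.
Plugging in: q_1* = (10·1.2/16.18)² = 0.5501.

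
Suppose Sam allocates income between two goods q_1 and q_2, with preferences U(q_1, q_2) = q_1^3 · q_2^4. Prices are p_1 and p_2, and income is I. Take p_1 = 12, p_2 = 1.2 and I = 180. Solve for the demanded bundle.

q_1* = 6.4286, q_2* = 85.7143

Demand: q_1*(p_1,p_2,I) = 3/7·I/p_1 and q_2* = 4/7·I/p_2.
At p_1=12, p_2=1.2, I=180: q_1* = 3/7·180/12 = 6.4286, q_2* = 85.7143.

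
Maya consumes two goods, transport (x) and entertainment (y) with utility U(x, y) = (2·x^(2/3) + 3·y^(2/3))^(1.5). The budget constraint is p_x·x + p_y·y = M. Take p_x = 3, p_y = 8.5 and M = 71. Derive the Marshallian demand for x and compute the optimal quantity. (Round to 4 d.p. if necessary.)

x* = 16.6618

MU_x ∝ 2·x^(-1/3), MU_y ∝ 3·y^(-1/3), so MRS = (2/3)·(y/x)^(1/3) = p_x/p_y.
Hence y/x = ((3/2)·p_x/p_y)^(1/(1/3)), i.e. raised to the 3 power.
Substitute y = (y/x)·x into the budget: x* = M/(p_x + p_y·(y/x)).
Numerically y/x = 0.148382, so x* = 71/(3 + 8.5·0.148382) = 16.6618.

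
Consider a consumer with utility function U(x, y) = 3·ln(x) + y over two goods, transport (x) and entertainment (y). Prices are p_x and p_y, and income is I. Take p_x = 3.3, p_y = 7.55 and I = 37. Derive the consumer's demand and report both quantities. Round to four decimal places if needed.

Set MRS = p_x/p_y: (3/x)/1 = p_x/p_y.
So x*(p_x,p_y) = 3·p_y/p_x, independent of income; and y* = (I − 3·p_y)/p_y.
At the given prices: x* = 3·7.55/3.3 = 6.8636, and y* = 1.9007.

x* = 6.8636, y* = 1.9007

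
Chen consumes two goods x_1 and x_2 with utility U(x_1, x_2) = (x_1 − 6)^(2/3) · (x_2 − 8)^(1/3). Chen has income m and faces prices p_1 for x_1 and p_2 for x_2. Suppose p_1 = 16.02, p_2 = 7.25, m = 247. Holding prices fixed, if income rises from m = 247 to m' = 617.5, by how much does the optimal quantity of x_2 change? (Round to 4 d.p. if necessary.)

MRS = 2·(x_2−8)/(x_1−6). Tangency with p_1/p_2 gives x_2−8 = (1/2)·(p_1/p_2)·(x_1−6).
After buying the subsistence bundle (6, 8), a share 2/3 of the remaining income goes to x_1: x_1* = 6 + 2/3·(m − 6p_1 − 8p_2)/p_1.
Discretionary income = 247 − 6·16.02 − 8·7.25 = 92.88; x_2* = 8 + 1/3·92.88/7.25 = 12.2703.
At m' = 617.5: x_2* = 29.3048. Change: 29.3048 − 12.2703 = 17.0345.

Δx_2* = 17.0345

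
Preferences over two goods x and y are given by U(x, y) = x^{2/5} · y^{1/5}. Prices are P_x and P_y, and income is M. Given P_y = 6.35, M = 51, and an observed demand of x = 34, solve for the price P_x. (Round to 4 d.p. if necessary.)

MU_x/MU_y = (0.4·y)/(0.2·x); tangency sets this equal to P_x/P_y.
Rearranging, P_y·y = (1/2)·P_x·x. Substituting into the budget gives P_x·x·(1 + (1/2)) = M.
Demand: x*(P_x,P_y,M) = 2/3·M/P_x and y* = 1/3·M/P_y.
Set x* = 34 in the demand function and solve for P_x: P_x = 1.

P_x = 1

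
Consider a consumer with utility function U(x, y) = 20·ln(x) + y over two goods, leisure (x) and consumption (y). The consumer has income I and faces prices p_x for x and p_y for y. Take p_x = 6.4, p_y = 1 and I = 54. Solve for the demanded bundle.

x* = 3.125, y* = 34

MU_x = 20/x, MU_y = 1. Tangency: 20/x = p_x/p_y.
So x*(p_x,p_y) = 20·p_y/p_x, independent of income; and y* = (I − 20·p_y)/p_y.
At the given prices: x* = 20·1/6.4 = 3.125, and y* = 34.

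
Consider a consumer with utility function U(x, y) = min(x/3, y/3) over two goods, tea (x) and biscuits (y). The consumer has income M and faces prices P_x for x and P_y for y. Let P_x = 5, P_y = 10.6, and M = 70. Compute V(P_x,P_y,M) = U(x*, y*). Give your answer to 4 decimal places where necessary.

V = 1.4957

Leontief preferences: the optimum is at the kink where x/3 = y/3, i.e. y = x.
Budget: P_x·x + P_y·x = M, so (3·P_x + 3·P_y)·x = 3·M.
Demand: x*(P_x,P_y,M) = 3·M/(3·P_x + 3·P_y), y* = 3·M/(3·P_x + 3·P_y).
Here 3·5 + 3·10.6 = 46.8, giving x* = 4.4872 and y* = 4.4872.
Utility at the optimum: U(4.4872, 4.4872) = 1.4957.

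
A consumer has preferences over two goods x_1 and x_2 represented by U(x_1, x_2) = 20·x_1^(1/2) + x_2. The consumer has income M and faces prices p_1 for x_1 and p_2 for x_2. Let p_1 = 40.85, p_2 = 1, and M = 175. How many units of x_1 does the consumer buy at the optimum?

Utility is quasi-linear in x_2; the FOC for x_1 is 10/√x_1 = p_1/p_2.
Thus x_1* = (10·p_2/p_1)² — independent of M — with the rest of income spent on x_2.
Plugging in: x_1* = (10·1/40.85)² = 0.0599.

x_1* = 0.0599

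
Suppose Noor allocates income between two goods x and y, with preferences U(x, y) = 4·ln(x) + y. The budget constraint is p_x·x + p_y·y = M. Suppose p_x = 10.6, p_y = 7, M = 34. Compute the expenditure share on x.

share on x = 0.8235

MU_x = 4/x, MU_y = 1. Tangency: 4/x = p_x/p_y.
So x*(p_x,p_y) = 4·p_y/p_x, independent of income; and y* = (M − 4·p_y)/p_y.
At the given prices: x* = 4·7/10.6 = 2.6415, and y* = 0.8571.
Expenditure on x: 10.6·2.6415 = 28; share = 0.8235.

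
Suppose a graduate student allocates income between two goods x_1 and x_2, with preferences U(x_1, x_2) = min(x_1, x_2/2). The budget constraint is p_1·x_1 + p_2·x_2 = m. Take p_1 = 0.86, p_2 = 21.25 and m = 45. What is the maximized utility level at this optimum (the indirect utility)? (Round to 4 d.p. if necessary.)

With perfect complements, no substitution: consume in ratio x_1:x_2 = 1:2.
Budget: p_1·x_1 + p_2·2·x_1 = m, so (p_1 + 2·p_2)·x_1 = m.
Demand: x_1*(p_1,p_2,m) = m/(p_1 + 2·p_2), x_2* = 2·m/(p_1 + 2·p_2).
Here 0.86 + 2·21.25 = 43.36, giving x_1* = 1.0378 and x_2* = 2.0756.
Utility at the optimum: U(1.0378, 2.0756) = 1.0378.

V = 1.0378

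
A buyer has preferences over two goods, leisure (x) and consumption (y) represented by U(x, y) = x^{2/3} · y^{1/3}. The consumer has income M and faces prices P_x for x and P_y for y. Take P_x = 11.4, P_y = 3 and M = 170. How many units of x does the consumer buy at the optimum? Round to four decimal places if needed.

x* = 9.9415

MU_x/MU_y = (2/3·y)/(1/3·x); tangency sets this equal to P_x/P_y.
Rearranging, P_y·y = (1/2)·P_x·x. Substituting into the budget gives P_x·x·(1 + (1/2)) = M.
Demand: x*(P_x,P_y,M) = 2/3·M/P_x and y* = 1/3·M/P_y.
At P_x=11.4, P_y=3, M=170: x* = 2/3·170/11.4 = 9.9415.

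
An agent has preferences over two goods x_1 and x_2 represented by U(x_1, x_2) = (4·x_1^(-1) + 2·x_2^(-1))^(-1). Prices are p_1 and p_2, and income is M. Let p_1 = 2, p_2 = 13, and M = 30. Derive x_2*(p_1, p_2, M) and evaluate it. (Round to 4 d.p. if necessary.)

x_2* = 1.4843

MU_x_1 ∝ 4·x_1^(-2), MU_x_2 ∝ 2·x_2^(-2), so MRS = 2·(x_2/x_1)^(2) = p_1/p_2.
Hence x_2/x_1 = ((1/2)·p_1/p_2)^(1/(2)), i.e. raised to the 0.5 power.
With the ratio pinned down, the budget gives x_1* = M/(p_1 + p_2·(x_2/x_1)) and x_2* = (x_2/x_1)·x_1*.
Numerically x_2/x_1 = 0.27735, so x_1* = 30/(2 + 13·0.27735) = 5.3518 and x_2* = 0.27735·5.3518 = 1.4843.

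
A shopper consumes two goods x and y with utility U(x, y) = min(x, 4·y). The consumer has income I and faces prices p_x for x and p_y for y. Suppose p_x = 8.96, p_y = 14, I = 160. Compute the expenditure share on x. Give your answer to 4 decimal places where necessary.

share on x = 0.7191

With perfect complements, no substitution: consume in ratio x:y = 4:1.
Budget: p_x·x + p_y·(1/4)·x = I, so (4·p_x + p_y)·x = 4·I.
Demand: x*(p_x,p_y,I) = 4·I/(4·p_x + p_y), y* = I/(4·p_x + p_y).
Here 4·8.96 + 14 = 49.84, giving x* = 12.8411 and y* = 3.2103.
Expenditure on x: 8.96·12.8411 = 115.0562; share = 0.7191.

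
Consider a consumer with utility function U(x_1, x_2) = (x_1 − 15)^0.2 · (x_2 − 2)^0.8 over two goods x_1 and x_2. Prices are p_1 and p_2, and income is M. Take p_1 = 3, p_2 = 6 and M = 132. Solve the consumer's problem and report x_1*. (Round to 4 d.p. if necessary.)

Let x_1' = x_1−15, x_2' = x_2−2. MRS = (1/4)·x_2'/x_1' = p_1/p_2.
After buying the subsistence bundle (15, 2), a share 0.2 of the remaining income goes to x_1: x_1* = 15 + 0.2·(M − 15p_1 − 2p_2)/p_1.
Discretionary income = 132 − 15·3 − 2·6 = 75; x_1* = 15 + 0.2·75/3 = 20.

x_1* = 20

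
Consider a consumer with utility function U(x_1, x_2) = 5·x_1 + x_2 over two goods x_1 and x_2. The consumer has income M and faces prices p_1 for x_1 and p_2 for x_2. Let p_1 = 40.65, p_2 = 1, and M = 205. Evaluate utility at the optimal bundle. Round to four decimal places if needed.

Linear utility — the consumer picks whichever good has higher MU/price: 5/40.65 = 0.123 vs 1/1 = 1.
x_2 gives more utility per dollar, so spend all income on x_2: x_2* = M/p_2, x_1* = 0.
Numerically: x_1* = 0, x_2* = 205.
Utility at the optimum: U(0, 205) = 205.

V = 205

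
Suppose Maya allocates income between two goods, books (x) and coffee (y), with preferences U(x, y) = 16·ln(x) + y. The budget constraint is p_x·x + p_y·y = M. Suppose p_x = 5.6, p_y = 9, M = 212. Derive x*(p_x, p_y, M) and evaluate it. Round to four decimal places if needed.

x* = 25.7143

So x*(p_x,p_y) = 16·p_y/p_x, independent of income; and y* = (M − 16·p_y)/p_y.
At the given prices: x* = 16·9/5.6 = 25.7143.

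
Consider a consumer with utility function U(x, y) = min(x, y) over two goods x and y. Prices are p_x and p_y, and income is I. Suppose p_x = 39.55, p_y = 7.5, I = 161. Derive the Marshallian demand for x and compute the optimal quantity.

Demand: x*(p_x,p_y,I) = I/(p_x + p_y), y* = I/(p_x + p_y).
Here 39.55 + 7.5 = 47.05, giving x* = 3.4219.

x* = 3.4219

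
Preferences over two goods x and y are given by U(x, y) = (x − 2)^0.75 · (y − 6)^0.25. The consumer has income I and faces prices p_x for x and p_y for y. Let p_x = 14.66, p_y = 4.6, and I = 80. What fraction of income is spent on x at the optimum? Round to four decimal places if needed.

This is Cobb-Douglas in (x−2, y−6): tangency gives 0.75·p_y·(y−6) = 0.25·p_x·(x−2).
After buying the subsistence bundle (2, 6), a share 0.75 of the remaining income goes to x: x* = 2 + 0.75·(I − 2p_x − 6p_y)/p_x.
Discretionary income = 80 − 2·14.66 − 6·4.6 = 23.08; x* = 2 + 0.75·23.08/14.66 = 3.1808; y* = 6 + 0.25·23.08/4.6 = 7.2543.
Expenditure on x: 14.66·3.1808 = 46.63; share = 0.5829.

share on x = 0.5829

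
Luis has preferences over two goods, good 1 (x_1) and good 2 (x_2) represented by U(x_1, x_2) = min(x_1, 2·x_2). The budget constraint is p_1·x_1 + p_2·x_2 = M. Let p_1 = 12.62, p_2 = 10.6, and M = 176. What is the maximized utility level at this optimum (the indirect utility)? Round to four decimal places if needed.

Leontief preferences: the optimum is at the kink where x_1/2 = x_2/1, i.e. x_2 = (1/2)·x_1.
Budget: p_1·x_1 + p_2·(1/2)·x_1 = M, so (2·p_1 + p_2)·x_1 = 2·M.
Demand: x_1*(p_1,p_2,M) = 2·M/(2·p_1 + p_2), x_2* = M/(2·p_1 + p_2).
Here 2·12.62 + 10.6 = 35.84, giving x_1* = 9.8214 and x_2* = 4.9107.
Utility at the optimum: U(9.8214, 4.9107) = 9.8214.

V = 9.8214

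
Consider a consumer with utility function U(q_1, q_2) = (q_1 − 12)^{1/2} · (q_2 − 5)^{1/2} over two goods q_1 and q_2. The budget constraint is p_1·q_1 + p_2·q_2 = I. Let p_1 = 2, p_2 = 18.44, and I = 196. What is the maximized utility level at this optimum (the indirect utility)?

Substituting into the budget: q_1* = 12 + 0.5·(I − 12·p_1 − 5·p_2)/p_1, and q_2* = 5 + 0.5·(…)/p_2.
Discretionary income = 196 − 12·2 − 5·18.44 = 79.8; q_1* = 12 + 0.5·79.8/2 = 31.95; q_2* = 5 + 0.5·79.8/18.44 = 7.1638.
Utility at the optimum: U(31.95, 7.1638) = 6.5702.

V = 6.5702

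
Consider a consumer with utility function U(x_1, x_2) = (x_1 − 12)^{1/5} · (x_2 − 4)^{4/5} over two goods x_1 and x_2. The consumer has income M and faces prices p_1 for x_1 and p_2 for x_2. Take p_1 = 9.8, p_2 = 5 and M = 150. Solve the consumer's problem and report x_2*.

x_2* = 5.984

This is Cobb-Douglas in (x_1−12, x_2−4): tangency gives 0.2·p_2·(x_2−4) = 0.8·p_1·(x_1−12).
After buying the subsistence bundle (12, 4), a share 0.2 of the remaining income goes to x_1: x_1* = 12 + 0.2·(M − 12p_1 − 4p_2)/p_1.
Discretionary income = 150 − 12·9.8 − 4·5 = 12.4; x_2* = 4 + 0.8·12.4/5 = 5.984.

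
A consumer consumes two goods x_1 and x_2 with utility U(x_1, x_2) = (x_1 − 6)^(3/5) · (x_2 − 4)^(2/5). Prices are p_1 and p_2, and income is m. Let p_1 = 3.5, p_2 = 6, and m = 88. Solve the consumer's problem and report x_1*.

Substituting into the budget: x_1* = 6 + 0.6·(m − 6·p_1 − 4·p_2)/p_1, and x_2* = 4 + 0.4·(…)/p_2.
Discretionary income = 88 − 6·3.5 − 4·6 = 43; x_1* = 6 + 0.6·43/3.5 = 13.3714.

x_1* = 13.3714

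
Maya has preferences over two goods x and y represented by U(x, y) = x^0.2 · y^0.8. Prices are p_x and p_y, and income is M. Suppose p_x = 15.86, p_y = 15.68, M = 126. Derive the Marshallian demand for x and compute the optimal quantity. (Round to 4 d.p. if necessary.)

x* = 1.5889

The MRS is (1/4)·y/x. Set MRS = p_x/p_y.
So 0.2·p_y·y = 0.8·p_x·x; combined with the budget, a share 0.2 of income goes to x.
Demand: x*(p_x,p_y,M) = 0.2·M/p_x and y* = 0.8·M/p_y.
At p_x=15.86, p_y=15.68, M=126: x* = 0.2·126/15.86 = 1.5889.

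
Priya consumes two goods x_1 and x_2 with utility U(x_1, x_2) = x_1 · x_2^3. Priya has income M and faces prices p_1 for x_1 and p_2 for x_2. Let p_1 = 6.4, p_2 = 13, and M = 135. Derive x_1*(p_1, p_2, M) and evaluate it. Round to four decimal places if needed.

Demand: x_1*(p_1,p_2,M) = 0.25·M/p_1 and x_2* = 0.75·M/p_2.
At p_1=6.4, p_2=13, M=135: x_1* = 0.25·135/6.4 = 5.2734.

x_1* = 5.2734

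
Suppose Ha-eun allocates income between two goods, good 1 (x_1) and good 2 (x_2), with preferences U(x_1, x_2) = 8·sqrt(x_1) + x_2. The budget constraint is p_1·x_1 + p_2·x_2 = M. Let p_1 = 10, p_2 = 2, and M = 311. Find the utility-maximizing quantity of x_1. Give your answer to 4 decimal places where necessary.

MU_x_1 = 4/√x_1, MU_x_2 = 1. Tangency: 4/√x_1 = p_1/p_2.
Solve: √x_1 = 4·p_2/p_1, so x_1*(p_1,p_2) = (4·p_2/p_1)², and x_2* = (M − p_1·x_1*)/p_2.
Plugging in: x_1* = (4·2/10)² = 0.64.

x_1* = 0.64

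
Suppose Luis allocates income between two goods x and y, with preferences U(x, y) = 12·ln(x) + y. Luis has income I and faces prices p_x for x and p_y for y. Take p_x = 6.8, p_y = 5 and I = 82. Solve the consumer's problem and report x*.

Set MRS = p_x/p_y: (12/x)/1 = p_x/p_y.
So x*(p_x,p_y) = 12·p_y/p_x, independent of income; and y* = (I − 12·p_y)/p_y.
At the given prices: x* = 12·5/6.8 = 8.8235.

x* = 8.8235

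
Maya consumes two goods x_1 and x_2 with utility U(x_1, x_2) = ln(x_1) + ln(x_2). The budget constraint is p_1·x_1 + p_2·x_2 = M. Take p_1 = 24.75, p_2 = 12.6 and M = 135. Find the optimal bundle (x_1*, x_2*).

x_1* = 2.7273, x_2* = 5.3571

Tangency: MRS = x_2/x_1 = p_1/p_2.
Rearranging, p_2·x_2 = p_1·x_1. Substituting into the budget gives p_1·x_1·(1 + 1) = M.
Demand: x_1*(p_1,p_2,M) = 0.5·M/p_1 and x_2* = 0.5·M/p_2.
At p_1=24.75, p_2=12.6, M=135: x_1* = 0.5·135/24.75 = 2.7273, x_2* = 5.3571.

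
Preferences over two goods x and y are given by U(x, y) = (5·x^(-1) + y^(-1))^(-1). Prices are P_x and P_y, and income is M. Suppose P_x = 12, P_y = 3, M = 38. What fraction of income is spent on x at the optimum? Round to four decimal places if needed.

From the CES first-order condition, 5·(y/x)^(2) = P_x/P_y.
Hence y/x = ((1/5)·P_x/P_y)^(1/(2)), i.e. raised to the 0.5 power.
Substitute y = (y/x)·x into the budget: x* = M/(P_x + P_y·(y/x)).
Numerically y/x = 0.894427, so x* = 38/(12 + 3·0.894427) = 2.588 and y* = 0.894427·2.588 = 2.3148.
Expenditure on x: 12·2.588 = 31.0557; share = 0.8173.

share on x = 0.8173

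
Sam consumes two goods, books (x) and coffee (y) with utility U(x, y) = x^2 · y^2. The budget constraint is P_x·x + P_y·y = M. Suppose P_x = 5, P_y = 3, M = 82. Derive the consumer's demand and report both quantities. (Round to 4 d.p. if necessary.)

x* = 8.2, y* = 13.6667

The MRS is y/x. Set MRS = P_x/P_y.
So 2·P_y·y = 2·P_x·x; combined with the budget, a share 0.5 of income goes to x.
Demand: x*(P_x,P_y,M) = 0.5·M/P_x and y* = 0.5·M/P_y.
At P_x=5, P_y=3, M=82: x* = 0.5·82/5 = 8.2, y* = 13.6667.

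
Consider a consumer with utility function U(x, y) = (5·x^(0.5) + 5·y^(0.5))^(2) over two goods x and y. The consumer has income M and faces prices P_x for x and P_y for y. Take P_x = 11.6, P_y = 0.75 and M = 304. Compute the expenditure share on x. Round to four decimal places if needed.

share on x = 0.0607

From the CES first-order condition, (y/x)^(0.5) = P_x/P_y.
Solve for the ratio: y/x = [P_x/P_y]^(2).
With the ratio pinned down, the budget gives x* = M/(P_x + P_y·(y/x)) and y* = (y/x)·x*.
Numerically y/x = 239.217778, so x* = 304/(11.6 + 0.75·239.217778) = 1.5915 and y* = 239.217778·1.5915 = 380.7179.
Expenditure on x: 11.6·1.5915 = 18.4615; share = 0.0607.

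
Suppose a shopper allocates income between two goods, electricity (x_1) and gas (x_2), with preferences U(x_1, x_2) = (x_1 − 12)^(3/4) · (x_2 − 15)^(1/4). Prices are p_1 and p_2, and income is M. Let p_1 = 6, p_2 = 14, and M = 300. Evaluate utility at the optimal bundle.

V = 1.3833

Substituting into the budget: x_1* = 12 + 0.75·(M − 12·p_1 − 15·p_2)/p_1, and x_2* = 15 + 0.25·(…)/p_2.
Discretionary income = 300 − 12·6 − 15·14 = 18; x_1* = 12 + 0.75·18/6 = 14.25; x_2* = 15 + 0.25·18/14 = 15.3214.
Utility at the optimum: U(14.25, 15.3214) = 1.3833.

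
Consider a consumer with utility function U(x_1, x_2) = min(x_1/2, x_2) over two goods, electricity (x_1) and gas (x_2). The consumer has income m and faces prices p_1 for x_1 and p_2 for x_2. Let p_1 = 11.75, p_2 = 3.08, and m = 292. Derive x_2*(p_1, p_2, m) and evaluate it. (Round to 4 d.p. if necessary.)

Leontief preferences: the optimum is at the kink where x_1/2 = x_2/1, i.e. x_2 = (1/2)·x_1.
Budget: p_1·x_1 + p_2·(1/2)·x_1 = m, so (2·p_1 + p_2)·x_1 = 2·m.
Demand: x_1*(p_1,p_2,m) = 2·m/(2·p_1 + p_2), x_2* = m/(2·p_1 + p_2).
Here 2·11.75 + 3.08 = 26.58, giving x_2* = 10.9857.

x_2* = 10.9857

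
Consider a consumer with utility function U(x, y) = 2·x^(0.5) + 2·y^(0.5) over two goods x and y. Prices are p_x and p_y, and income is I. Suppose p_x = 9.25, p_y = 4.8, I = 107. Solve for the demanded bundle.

MU_x ∝ 2·x^(-0.5), MU_y ∝ 2·y^(-0.5), so MRS = (y/x)^(0.5) = p_x/p_y.
Hence y/x = (p_x/p_y)^(1/(0.5)), i.e. raised to the 2 power.
Substitute y = (y/x)·x into the budget: x* = I/(p_x + p_y·(y/x)).
Numerically y/x = 3.71365, so x* = 107/(9.25 + 4.8·3.71365) = 3.9519 and y* = 3.71365·3.9519 = 14.676.

x* = 3.9519, y* = 14.676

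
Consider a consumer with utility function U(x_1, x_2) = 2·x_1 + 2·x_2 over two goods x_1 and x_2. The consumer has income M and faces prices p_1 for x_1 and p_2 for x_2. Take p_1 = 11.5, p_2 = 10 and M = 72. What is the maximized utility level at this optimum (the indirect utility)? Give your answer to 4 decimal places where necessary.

V = 14.4

x_2 gives more utility per dollar, so spend all income on x_2: x_2* = M/p_2, x_1* = 0.
Numerically: x_1* = 0, x_2* = 7.2.
Utility at the optimum: U(0, 7.2) = 14.4.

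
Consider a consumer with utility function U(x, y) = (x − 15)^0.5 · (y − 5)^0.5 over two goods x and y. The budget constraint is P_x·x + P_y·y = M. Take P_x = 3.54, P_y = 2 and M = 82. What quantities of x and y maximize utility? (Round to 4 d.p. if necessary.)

MRS = (y−5)/(x−15). Tangency with P_x/P_y gives y−5 = (P_x/P_y)·(x−15).
After buying the subsistence bundle (15, 5), a share 0.5 of the remaining income goes to x: x* = 15 + 0.5·(M − 15P_x − 5P_y)/P_x.
Discretionary income = 82 − 15·3.54 − 5·2 = 18.9; x* = 15 + 0.5·18.9/3.54 = 17.6695; y* = 5 + 0.5·18.9/2 = 9.725.

x* = 17.6695, y* = 9.725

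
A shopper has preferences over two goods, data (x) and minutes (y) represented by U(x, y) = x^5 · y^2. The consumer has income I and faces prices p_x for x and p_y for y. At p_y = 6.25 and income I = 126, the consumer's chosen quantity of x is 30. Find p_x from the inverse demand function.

p_x = 3

Tangency: MRS = (5/2)·y/x = p_x/p_y.
So 5·p_y·y = 2·p_x·x; combined with the budget, a share 5/7 of income goes to x.
Demand: x*(p_x,p_y,I) = 5/7·I/p_x and y* = 2/7·I/p_y.
Set x* = 30 in the demand function and solve for p_x: p_x = 3.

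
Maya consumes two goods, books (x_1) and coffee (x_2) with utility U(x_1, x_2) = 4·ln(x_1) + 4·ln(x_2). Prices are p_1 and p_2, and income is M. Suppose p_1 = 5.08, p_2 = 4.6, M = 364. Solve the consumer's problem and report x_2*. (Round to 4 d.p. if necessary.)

Tangency: MRS = x_2/x_1 = p_1/p_2.
Rearranging, p_2·x_2 = p_1·x_1. Substituting into the budget gives p_1·x_1·(1 + 1) = M.
Demand: x_1*(p_1,p_2,M) = 0.5·M/p_1 and x_2* = 0.5·M/p_2.
At p_1=5.08, p_2=4.6, M=364: x_2* = 0.5·364/4.6 = 39.5652.

x_2* = 39.5652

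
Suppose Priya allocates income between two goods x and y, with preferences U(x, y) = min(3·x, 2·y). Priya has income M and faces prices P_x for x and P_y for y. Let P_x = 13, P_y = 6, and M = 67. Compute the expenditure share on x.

share on x = 0.5909

Leontief preferences: the optimum is at the kink where x/2 = y/3, i.e. y = (3/2)·x.
Budget: P_x·x + P_y·(3/2)·x = M, so (2·P_x + 3·P_y)·x = 2·M.
Demand: x*(P_x,P_y,M) = 2·M/(2·P_x + 3·P_y), y* = 3·M/(2·P_x + 3·P_y).
Here 2·13 + 3·6 = 44, giving x* = 3.0455 and y* = 4.5682.
Expenditure on x: 13·3.0455 = 39.5909; share = 0.5909.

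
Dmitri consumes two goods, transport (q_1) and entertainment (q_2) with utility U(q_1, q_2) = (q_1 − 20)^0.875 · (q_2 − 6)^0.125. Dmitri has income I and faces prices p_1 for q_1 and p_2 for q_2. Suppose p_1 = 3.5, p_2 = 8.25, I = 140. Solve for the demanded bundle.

q_1* = 25.125, q_2* = 6.3106

Let q_1' = q_1−20, q_2' = q_2−6. MRS = 7·q_2'/q_1' = p_1/p_2.
Substituting into the budget: q_1* = 20 + 0.875·(I − 20·p_1 − 6·p_2)/p_1, and q_2* = 6 + 0.125·(…)/p_2.
Discretionary income = 140 − 20·3.5 − 6·8.25 = 20.5; q_1* = 20 + 0.875·20.5/3.5 = 25.125; q_2* = 6 + 0.125·20.5/8.25 = 6.3106.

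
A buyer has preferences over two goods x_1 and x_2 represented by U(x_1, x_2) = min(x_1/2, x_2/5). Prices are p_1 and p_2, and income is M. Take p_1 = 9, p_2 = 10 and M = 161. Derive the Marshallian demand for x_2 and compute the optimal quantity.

With perfect complements, no substitution: consume in ratio x_1:x_2 = 2:5.
Budget: p_1·x_1 + p_2·(5/2)·x_1 = M, so (2·p_1 + 5·p_2)·x_1 = 2·M.
Demand: x_1*(p_1,p_2,M) = 2·M/(2·p_1 + 5·p_2), x_2* = 5·M/(2·p_1 + 5·p_2).
Here 2·9 + 5·10 = 68, giving x_2* = 11.8382.

x_2* = 11.8382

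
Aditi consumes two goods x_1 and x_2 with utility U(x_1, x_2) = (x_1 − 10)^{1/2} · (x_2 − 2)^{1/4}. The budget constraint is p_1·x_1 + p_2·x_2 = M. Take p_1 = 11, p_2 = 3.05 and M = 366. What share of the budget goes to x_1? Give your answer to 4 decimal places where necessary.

share on x_1 = 0.7557

This is Cobb-Douglas in (x_1−10, x_2−2): tangency gives 0.5·p_2·(x_2−2) = 0.25·p_1·(x_1−10).
After buying the subsistence bundle (10, 2), a share 2/3 of the remaining income goes to x_1: x_1* = 10 + 2/3·(M − 10p_1 − 2p_2)/p_1.
Discretionary income = 366 − 10·11 − 2·3.05 = 249.9; x_1* = 10 + 2/3·249.9/11 = 25.1455; x_2* = 2 + 1/3·249.9/3.05 = 29.3115.
Expenditure on x_1: 11·25.1455 = 276.6; share = 0.7557.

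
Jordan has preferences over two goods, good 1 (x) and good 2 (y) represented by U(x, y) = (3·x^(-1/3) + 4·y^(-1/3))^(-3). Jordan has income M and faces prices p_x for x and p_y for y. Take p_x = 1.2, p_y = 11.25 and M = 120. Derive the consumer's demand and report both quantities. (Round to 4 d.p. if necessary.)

x* = 31.534, y* = 7.303

MRS = MU_x/MU_y = (3/4)·(y/x)^(4/3). Set equal to p_x/p_y.
Hence y/x = ((4/3)·p_x/p_y)^(1/(4/3)), i.e. raised to the 0.75 power.
With the ratio pinned down, the budget gives x* = M/(p_x + p_y·(y/x)) and y* = (y/x)·x*.
Numerically y/x = 0.231593, so x* = 120/(1.2 + 11.25·0.231593) = 31.534 and y* = 0.231593·31.534 = 7.303.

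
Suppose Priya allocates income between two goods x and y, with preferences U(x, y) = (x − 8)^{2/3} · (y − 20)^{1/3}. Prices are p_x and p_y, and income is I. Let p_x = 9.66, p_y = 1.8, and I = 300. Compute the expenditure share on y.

Let x' = x−8, y' = y−20. MRS = 2·y'/x' = p_x/p_y.
Substituting into the budget: x* = 8 + 2/3·(I − 8·p_x − 20·p_y)/p_x, and y* = 20 + 1/3·(…)/p_y.
Discretionary income = 300 − 8·9.66 − 20·1.8 = 186.72; x* = 8 + 2/3·186.72/9.66 = 20.8861; y* = 20 + 1/3·186.72/1.8 = 54.5778.
Expenditure on y: 1.8·54.5778 = 98.24; share = 0.3275.

share on y = 0.3275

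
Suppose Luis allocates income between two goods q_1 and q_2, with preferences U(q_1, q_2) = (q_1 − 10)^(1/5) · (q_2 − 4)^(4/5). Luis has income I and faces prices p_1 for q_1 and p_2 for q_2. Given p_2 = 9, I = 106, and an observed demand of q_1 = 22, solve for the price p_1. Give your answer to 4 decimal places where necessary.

p_1 = 1

Let q_1' = q_1−10, q_2' = q_2−4. MRS = (1/4)·q_2'/q_1' = p_1/p_2.
Substituting into the budget: q_1* = 10 + 0.2·(I − 10·p_1 − 4·p_2)/p_1, and q_2* = 4 + 0.8·(…)/p_2.
Set q_1* = 22 in the demand function and solve for p_1: p_1 = 1.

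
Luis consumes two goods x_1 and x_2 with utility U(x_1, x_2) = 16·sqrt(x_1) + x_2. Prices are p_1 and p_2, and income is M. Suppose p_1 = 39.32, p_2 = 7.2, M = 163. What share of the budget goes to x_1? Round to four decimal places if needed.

Utility is quasi-linear in x_2; the FOC for x_1 is 8/√x_1 = p_1/p_2.
Thus x_1* = (8·p_2/p_1)² — independent of M — with the rest of income spent on x_2.
Plugging in: x_1* = (8·7.2/39.32)² = 2.1459, x_2* = 10.9197.
Expenditure on x_1: 39.32·2.1459 = 84.3784; share = 0.5177.

share on x_1 = 0.5177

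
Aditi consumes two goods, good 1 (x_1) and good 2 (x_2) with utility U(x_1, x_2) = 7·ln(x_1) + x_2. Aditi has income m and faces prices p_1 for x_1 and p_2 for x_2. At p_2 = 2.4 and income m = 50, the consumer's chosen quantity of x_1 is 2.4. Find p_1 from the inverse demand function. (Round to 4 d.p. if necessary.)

Set MRS = p_1/p_2: (7/x_1)/1 = p_1/p_2.
So x_1*(p_1,p_2) = 7·p_2/p_1, independent of income; and x_2* = (m − 7·p_2)/p_2.
Set x_1* = 2.4 in the demand function and solve for p_1: p_1 = 7.

p_1 = 7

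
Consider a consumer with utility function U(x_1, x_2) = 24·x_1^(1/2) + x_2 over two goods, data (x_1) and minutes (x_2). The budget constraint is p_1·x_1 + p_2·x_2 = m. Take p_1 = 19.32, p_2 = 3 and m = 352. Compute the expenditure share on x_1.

MU_x_1 = 12/√x_1, MU_x_2 = 1. Tangency: 12/√x_1 = p_1/p_2.
Solve: √x_1 = 12·p_2/p_1, so x_1*(p_1,p_2) = (12·p_2/p_1)², and x_2* = (m − p_1·x_1*)/p_2.
Plugging in: x_1* = (12·3/19.32)² = 3.4721, x_2* = 94.9731.
Expenditure on x_1: 19.32·3.4721 = 67.0807; share = 0.1906.

share on x_1 = 0.1906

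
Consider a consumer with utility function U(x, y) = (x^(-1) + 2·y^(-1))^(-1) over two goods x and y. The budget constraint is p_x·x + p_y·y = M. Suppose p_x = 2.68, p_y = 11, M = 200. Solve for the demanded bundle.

MRS = MU_x/MU_y = (1/2)·(y/x)^(2). Set equal to p_x/p_y.
Hence y/x = (2·p_x/p_y)^(1/(2)), i.e. raised to the 0.5 power.
With the ratio pinned down, the budget gives x* = M/(p_x + p_y·(y/x)) and y* = (y/x)·x*.
Numerically y/x = 0.698049, so x* = 200/(2.68 + 11·0.698049) = 19.3077 and y* = 0.698049·19.3077 = 13.4778.

x* = 19.3077, y* = 13.4778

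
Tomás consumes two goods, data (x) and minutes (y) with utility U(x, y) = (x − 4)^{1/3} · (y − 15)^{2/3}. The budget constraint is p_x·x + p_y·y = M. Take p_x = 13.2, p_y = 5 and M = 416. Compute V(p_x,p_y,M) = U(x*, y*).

This is Cobb-Douglas in (x−4, y−15): tangency gives 1/3·p_y·(y−15) = 2/3·p_x·(x−4).
Substituting into the budget: x* = 4 + 1/3·(M − 4·p_x − 15·p_y)/p_x, and y* = 15 + 2/3·(…)/p_y.
Discretionary income = 416 − 4·13.2 − 15·5 = 288.2; x* = 4 + 1/3·288.2/13.2 = 11.2778; y* = 15 + 2/3·288.2/5 = 53.4267.
Utility at the optimum: U(11.2778, 53.4267) = 22.0676.

V = 22.0676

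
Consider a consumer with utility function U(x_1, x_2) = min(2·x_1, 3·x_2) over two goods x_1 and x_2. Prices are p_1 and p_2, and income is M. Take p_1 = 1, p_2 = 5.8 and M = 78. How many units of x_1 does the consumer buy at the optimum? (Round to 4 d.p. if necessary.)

x_1* = 16.0274

Demand: x_1*(p_1,p_2,M) = 3·M/(3·p_1 + 2·p_2), x_2* = 2·M/(3·p_1 + 2·p_2).
Here 3·1 + 2·5.8 = 14.6, giving x_1* = 16.0274.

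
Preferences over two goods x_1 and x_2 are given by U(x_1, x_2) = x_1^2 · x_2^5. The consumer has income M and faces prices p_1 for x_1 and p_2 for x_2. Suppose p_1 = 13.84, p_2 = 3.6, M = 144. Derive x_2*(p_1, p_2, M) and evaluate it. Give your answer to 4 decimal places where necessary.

x_2* = 28.5714

Tangency: MRS = (2/5)·x_2/x_1 = p_1/p_2.
So 2·p_2·x_2 = 5·p_1·x_1; combined with the budget, a share 2/7 of income goes to x_1.
Demand: x_1*(p_1,p_2,M) = 2/7·M/p_1 and x_2* = 5/7·M/p_2.
At p_1=13.84, p_2=3.6, M=144: x_2* = 5/7·144/3.6 = 28.5714.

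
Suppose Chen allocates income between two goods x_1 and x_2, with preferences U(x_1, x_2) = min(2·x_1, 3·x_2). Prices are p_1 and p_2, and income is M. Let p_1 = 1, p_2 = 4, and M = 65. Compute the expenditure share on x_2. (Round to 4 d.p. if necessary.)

share on x_2 = 0.7273

With perfect complements, no substitution: consume in ratio x_1:x_2 = 3:2.
Budget: p_1·x_1 + p_2·(2/3)·x_1 = M, so (3·p_1 + 2·p_2)·x_1 = 3·M.
Demand: x_1*(p_1,p_2,M) = 3·M/(3·p_1 + 2·p_2), x_2* = 2·M/(3·p_1 + 2·p_2).
Here 3·1 + 2·4 = 11, giving x_1* = 17.7273 and x_2* = 11.8182.
Expenditure on x_2: 4·11.8182 = 47.2727; share = 0.7273.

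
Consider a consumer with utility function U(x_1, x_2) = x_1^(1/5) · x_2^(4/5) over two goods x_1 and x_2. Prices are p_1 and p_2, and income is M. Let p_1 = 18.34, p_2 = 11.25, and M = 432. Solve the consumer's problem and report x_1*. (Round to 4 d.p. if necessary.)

Tangency: MRS = (1/4)·x_2/x_1 = p_1/p_2.
Rearranging, p_2·x_2 = 4·p_1·x_1. Substituting into the budget gives p_1·x_1·(1 + 4) = M.
Demand: x_1*(p_1,p_2,M) = 0.2·M/p_1 and x_2* = 0.8·M/p_2.
At p_1=18.34, p_2=11.25, M=432: x_1* = 0.2·432/18.34 = 4.711.

x_1* = 4.711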